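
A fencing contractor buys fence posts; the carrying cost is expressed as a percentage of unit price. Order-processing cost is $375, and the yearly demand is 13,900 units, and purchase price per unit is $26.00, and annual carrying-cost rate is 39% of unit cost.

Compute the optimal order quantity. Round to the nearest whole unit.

Carrying cost H = $26 × 39% = $10.1400/unit/yr
Q* = √(2·D·S / H) = √(2·13,900·375 / 10.14) = √1,028,106.5 ≈ 1,013.96

1,014 units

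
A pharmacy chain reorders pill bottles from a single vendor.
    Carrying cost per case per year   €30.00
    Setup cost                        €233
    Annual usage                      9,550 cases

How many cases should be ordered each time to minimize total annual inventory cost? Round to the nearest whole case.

385 cases

Q* = √(2·D·S / H) = √(2·9,550·233 / 30) = √148,343.3 ≈ 385.15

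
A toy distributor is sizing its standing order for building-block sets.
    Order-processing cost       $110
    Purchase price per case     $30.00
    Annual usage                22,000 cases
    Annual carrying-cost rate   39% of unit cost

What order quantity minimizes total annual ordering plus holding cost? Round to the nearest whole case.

643 cases

Carrying cost H = $30 × 39% = $11.7000/case/yr
2DS/H = 2·22,000·110/11.7 = 413,675.21
EOQ = √413,675.21 ≈ 643.18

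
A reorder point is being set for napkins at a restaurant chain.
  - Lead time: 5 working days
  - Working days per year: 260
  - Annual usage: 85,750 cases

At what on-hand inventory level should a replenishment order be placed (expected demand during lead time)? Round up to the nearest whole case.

1,650 cases

Daily demand d = 85,750 / 260 = 329.808 cases/day
Demand during lead time = 329.808 × 5 = 1,649.04
Reorder point = 1,649.04 → round up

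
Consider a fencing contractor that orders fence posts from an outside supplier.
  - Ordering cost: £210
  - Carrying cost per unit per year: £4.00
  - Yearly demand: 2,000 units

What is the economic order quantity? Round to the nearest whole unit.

2DS/H = 2·2,000·210/4 = 210,000.00
EOQ = √210,000.00 ≈ 458.26

458 units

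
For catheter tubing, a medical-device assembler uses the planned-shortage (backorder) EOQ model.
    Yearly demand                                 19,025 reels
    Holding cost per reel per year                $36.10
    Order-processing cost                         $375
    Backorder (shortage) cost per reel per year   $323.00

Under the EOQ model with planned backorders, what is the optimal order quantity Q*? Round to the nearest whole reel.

663 reels

Basic EOQ = √(2·19,025·375/36.1) = 628.694
Backorder adjustment √((H+b)/b) = √((36.1+323)/323) = 1.0544
Q* = 628.694 × 1.0544 ≈ 662.90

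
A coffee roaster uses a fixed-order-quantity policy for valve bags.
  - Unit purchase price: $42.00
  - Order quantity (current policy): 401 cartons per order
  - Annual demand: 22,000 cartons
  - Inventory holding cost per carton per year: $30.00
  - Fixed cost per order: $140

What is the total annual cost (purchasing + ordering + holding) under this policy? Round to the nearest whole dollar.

$937,696

Annual ordering cost = (D/Q)·S = (22,000/401) × 140 = $7,680.80
Annual holding cost  = (Q/2)·H = (401/2) × 30 = $6,015.00
Purchase cost = D·C = 22,000 × 42 = $924,000.00
Total = $7,680.80 + $6,015.00 + $924,000.00 = $937,695.80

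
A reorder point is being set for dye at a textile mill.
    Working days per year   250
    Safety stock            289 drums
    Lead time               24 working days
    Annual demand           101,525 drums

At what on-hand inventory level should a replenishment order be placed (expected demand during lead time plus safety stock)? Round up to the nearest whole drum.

Daily demand d = 101,525 / 250 = 406.100 drums/day
Demand during lead time = 406.100 × 24 = 9,746.40
Reorder point = 9,746.40 + 289 = 10,035.40 → round up

10,036 drums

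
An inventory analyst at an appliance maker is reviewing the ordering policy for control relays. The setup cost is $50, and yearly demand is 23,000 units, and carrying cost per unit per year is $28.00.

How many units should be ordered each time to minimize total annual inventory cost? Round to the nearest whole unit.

Optimal lot size Q* = (2 × 23,000 × $50 / $28)^½ ≈ 286.61

287 units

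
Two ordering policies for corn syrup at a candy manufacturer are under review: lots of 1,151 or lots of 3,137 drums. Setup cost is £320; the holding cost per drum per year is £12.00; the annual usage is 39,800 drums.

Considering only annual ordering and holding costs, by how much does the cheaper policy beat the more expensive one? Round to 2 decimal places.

£4,910.77

For each Q, cost = (D/Q)·S + (Q/2)·H.
TC(1,151) = (39,800/1,151)×320 + (1,151/2)×12 = £17,971.16
TC(3,137) = (39,800/3,137)×320 + (3,137/2)×12 = £22,881.93
|ΔTC| = |£17,971.16 − £22,881.93| = £4,910.77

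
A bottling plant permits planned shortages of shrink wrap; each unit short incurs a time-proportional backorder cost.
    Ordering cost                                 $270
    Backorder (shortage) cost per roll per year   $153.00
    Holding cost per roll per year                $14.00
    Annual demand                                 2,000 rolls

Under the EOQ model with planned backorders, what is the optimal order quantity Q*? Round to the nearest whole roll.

290 rolls

Basic EOQ = √(2·2,000·270/14) = 277.746
Backorder adjustment √((H+b)/b) = √((14+153)/153) = 1.0448
Q* = 277.746 × 1.0448 ≈ 290.18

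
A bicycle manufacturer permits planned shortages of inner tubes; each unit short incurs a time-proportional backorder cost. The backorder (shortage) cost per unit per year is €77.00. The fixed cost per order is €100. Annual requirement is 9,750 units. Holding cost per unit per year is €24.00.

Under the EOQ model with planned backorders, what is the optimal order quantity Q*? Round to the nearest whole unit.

326 units

Q* = √(2DS/H) · √((H + b)/b)
   = √(2 × 9,750 × 100 / 24) · √((24 + 77) / 77)
   = 285.044 × 1.1453 ≈ 326.46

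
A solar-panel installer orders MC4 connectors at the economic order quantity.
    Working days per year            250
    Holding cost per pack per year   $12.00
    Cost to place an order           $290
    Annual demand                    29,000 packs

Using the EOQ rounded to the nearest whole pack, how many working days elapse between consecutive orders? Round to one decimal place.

Optimal lot size Q* = (2 × 29,000 × $290 / $12)^½ ≈ 1,183.92 → Q = 1,184 packs
Days between orders = 250 / (D/Q) = 250 / 24.493 ≈ 10.207

10.2 days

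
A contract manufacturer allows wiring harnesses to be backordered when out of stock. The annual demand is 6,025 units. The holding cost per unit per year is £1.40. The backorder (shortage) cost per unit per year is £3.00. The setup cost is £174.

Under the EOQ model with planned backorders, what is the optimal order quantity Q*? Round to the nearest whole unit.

1,482 units

Basic EOQ = √(2·6,025·174/1.4) = 1,223.782
Backorder adjustment √((H+b)/b) = √((1.4+3)/3) = 1.2111
Q* = 1,223.782 × 1.2111 ≈ 1,482.07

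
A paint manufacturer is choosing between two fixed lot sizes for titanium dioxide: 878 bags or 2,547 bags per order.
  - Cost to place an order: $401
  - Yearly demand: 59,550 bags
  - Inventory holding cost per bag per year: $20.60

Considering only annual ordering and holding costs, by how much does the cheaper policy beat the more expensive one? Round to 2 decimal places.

For each Q, cost = (D/Q)·S + (Q/2)·H.
TC(878) = (59,550/878)×401 + (878/2)×20.6 = $36,241.07
TC(2,547) = (59,550/2,547)×401 + (2,547/2)×20.6 = $35,609.66
|ΔTC| = |$36,241.07 − $35,609.66| = $631.41

$631.41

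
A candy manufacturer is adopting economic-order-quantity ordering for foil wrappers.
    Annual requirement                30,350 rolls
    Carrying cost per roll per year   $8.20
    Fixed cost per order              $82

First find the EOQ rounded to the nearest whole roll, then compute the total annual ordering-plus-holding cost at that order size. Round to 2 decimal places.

Q* = √(2·D·S / H) = √(2·30,350·82 / 8.2) = √607,000.0 ≈ 779.10 → Q = 779 rolls
Annual ordering cost = (D/Q)·S = (30,350/779) × 82 = $3,194.74
Annual holding cost  = (Q/2)·H = (779/2) × 8.2 = $3,193.90
Total = $3,194.74 + $3,193.90 = $6,388.64

$6,388.64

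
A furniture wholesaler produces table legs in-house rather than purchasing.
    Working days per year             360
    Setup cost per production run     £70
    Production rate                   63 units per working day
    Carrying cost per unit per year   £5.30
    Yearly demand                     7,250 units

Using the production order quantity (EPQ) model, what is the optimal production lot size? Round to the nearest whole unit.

Daily demand d = 7,250/360 = 20.139; p = 63; 1 − d/p = 0.68034
EPQ = √(2DS / (H(1 − d/p)))
    = √(2 × 7,250 × 70 / (5.3 × 0.68034)) ≈ 530.56

531 units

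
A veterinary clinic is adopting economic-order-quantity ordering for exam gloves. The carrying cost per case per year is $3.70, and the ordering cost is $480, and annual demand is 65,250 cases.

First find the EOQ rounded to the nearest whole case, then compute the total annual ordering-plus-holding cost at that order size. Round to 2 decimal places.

2DS/H = 2·65,250·480/3.7 = 16,929,729.73
EOQ = √16,929,729.73 ≈ 4,114.58 → Q = 4,115 cases
Orders/yr = 65,250/4,115 = 15.857; ordering cost = 15.857 × $480 = $7,611.18
Average inventory = 4,115/2 = 2057.5; holding cost = 2057.5 × $3.7 = $7,612.75
Total = $7,611.18 + $7,612.75 = $15,223.93

$15,223.93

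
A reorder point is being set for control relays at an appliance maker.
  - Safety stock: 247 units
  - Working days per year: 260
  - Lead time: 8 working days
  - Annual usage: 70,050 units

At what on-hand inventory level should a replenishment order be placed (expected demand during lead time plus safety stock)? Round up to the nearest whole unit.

Daily demand d = 70,050 / 260 = 269.423 units/day
Demand during lead time = 269.423 × 8 = 2,155.38
Reorder point = 2,155.38 + 247 = 2,402.38 → round up

2,403 units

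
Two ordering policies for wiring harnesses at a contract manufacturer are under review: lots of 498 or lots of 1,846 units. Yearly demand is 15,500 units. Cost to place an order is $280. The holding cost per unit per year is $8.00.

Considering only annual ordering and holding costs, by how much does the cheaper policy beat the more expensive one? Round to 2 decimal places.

TC(Q) = (D/Q)S + (Q/2)H
TC(498) = (15,500/498)×280 + (498/2)×8 = $10,706.86
TC(1,846) = (15,500/1,846)×280 + (1,846/2)×8 = $9,735.03
Cheaper: Q = 1,846.  Difference = $971.83

$971.83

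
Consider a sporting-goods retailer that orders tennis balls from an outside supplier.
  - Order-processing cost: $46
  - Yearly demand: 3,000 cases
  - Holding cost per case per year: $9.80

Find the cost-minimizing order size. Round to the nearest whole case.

Q* = √(2·D·S / H) = √(2·3,000·46 / 9.8) = √28,163.3 ≈ 167.82

168 cases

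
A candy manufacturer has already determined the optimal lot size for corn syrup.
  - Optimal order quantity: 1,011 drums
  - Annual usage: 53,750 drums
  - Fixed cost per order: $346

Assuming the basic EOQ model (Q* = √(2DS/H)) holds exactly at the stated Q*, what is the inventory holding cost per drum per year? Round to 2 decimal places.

$36.39

EOQ relation: Q² = 2DS/H, so rearrange for the unknown.
H = 2DS / Q² = 2 × 53,750 × 346 / 1,011² = 36.3900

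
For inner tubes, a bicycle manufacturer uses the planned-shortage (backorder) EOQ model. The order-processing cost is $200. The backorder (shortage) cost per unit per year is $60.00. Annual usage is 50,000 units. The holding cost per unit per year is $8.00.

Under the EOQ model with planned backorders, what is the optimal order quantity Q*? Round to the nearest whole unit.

Q* = √(2DS/H) · √((H + b)/b)
   = √(2 × 50,000 × 200 / 8) · √((8 + 60) / 60)
   = 1,581.139 × 1.0646 ≈ 1,683.25

1,683 units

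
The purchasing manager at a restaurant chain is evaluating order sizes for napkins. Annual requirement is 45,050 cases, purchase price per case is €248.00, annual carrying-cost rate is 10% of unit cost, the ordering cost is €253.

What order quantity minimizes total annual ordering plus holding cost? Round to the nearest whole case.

959 cases

Holding cost per case per year: H = 10% × €248 = €24.8000
Optimal lot size Q* = (2 × 45,050 × €253 / €24.8)^½ ≈ 958.73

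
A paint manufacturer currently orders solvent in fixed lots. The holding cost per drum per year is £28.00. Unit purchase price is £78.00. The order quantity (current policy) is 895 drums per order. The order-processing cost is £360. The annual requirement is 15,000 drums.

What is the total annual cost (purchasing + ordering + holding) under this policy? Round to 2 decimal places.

Ordering: D/Q × S = 15,000/895 × £360 = £6,033.52
Holding:  Q/2 × H = 895/2 × £28 = £12,530.00
Purchase cost = D·C = 15,000 × 78 = £1,170,000.00
Total = £6,033.52 + £12,530.00 + £1,170,000.00 = £1,188,563.52

£1,188,563.52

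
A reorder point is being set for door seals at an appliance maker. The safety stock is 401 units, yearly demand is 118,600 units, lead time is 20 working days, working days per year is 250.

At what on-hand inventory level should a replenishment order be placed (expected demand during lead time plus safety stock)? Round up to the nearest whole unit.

Daily demand d = 118,600 / 250 = 474.400 units/day
Demand during lead time = 474.400 × 20 = 9,488.00
Reorder point = 9,488.00 + 401 = 9,889.00 → round up

9,889 units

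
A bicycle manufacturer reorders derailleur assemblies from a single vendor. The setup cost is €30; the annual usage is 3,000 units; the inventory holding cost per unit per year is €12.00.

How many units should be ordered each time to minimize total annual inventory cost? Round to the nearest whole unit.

122 units

2DS/H = 2·3,000·30/12 = 15,000.00
EOQ = √15,000.00 ≈ 122.47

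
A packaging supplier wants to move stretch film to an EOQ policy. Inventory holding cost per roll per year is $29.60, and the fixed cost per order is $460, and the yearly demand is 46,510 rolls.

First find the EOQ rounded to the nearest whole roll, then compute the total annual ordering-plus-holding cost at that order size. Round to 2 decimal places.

Q* = √(2·D·S / H) = √(2·46,510·460 / 29.6) = √1,445,581.1 ≈ 1,202.32 → Q = 1,202 rolls
Ordering: D/Q × S = 46,510/1,202 × $460 = $17,799.17
Holding:  Q/2 × H = 1,202/2 × $29.6 = $17,789.60
Total = $17,799.17 + $17,789.60 = $35,588.77

$35,588.77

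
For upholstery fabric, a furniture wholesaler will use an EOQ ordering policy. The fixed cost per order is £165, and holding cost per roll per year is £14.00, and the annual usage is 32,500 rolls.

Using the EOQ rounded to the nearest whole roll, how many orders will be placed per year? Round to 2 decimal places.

EOQ = √(2DS/H) = √(2 × 32,500 × 165 / 14)
    = √(766,071.43) ≈ 875.26 → Q = 875
N = D/Q = 32,500/875 ≈ 37.143 orders/yr

37.14 orders per year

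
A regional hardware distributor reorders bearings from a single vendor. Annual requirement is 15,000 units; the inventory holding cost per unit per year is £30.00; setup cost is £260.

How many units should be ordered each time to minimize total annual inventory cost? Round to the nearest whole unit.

510 units

2DS/H = 2·15,000·260/30 = 260,000.00
EOQ = √260,000.00 ≈ 509.90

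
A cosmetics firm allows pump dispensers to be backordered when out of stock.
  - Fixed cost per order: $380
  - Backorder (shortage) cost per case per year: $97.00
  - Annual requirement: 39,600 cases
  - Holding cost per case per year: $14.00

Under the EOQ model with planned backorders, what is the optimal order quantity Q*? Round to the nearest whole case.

Basic EOQ = √(2·39,600·380/14) = 1,466.190
Backorder adjustment √((H+b)/b) = √((14+97)/97) = 1.0697
Q* = 1,466.190 × 1.0697 ≈ 1,568.43

1,568 cases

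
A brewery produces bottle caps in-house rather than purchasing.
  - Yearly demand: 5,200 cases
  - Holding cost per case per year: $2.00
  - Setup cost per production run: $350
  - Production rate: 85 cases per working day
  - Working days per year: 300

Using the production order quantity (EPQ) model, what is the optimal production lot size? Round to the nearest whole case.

Daily demand d = 5,200/300 = 17.333; p = 85; 1 − d/p = 0.79608
EPQ = √(2DS / (H(1 − d/p)))
    = √(2 × 5,200 × 350 / (2 × 0.79608)) ≈ 1,512.02

1,512 cases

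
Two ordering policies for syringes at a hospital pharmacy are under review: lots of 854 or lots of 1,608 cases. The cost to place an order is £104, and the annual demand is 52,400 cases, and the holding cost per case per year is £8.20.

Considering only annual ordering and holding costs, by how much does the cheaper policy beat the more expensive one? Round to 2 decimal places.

TC(Q) = (D/Q)S + (Q/2)H
TC(854) = (52,400/854)×104 + (854/2)×8.2 = £9,882.66
TC(1,608) = (52,400/1,608)×104 + (1,608/2)×8.2 = £9,981.85
Cheaper: Q = 854.  Difference = £99.19

£99.19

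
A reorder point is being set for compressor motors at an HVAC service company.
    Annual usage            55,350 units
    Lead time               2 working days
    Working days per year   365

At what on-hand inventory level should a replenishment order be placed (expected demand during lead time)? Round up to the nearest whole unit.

304 units

Daily demand d = 55,350 / 365 = 151.644 units/day
Demand during lead time = 151.644 × 2 = 303.29
Reorder point = 303.29 → round up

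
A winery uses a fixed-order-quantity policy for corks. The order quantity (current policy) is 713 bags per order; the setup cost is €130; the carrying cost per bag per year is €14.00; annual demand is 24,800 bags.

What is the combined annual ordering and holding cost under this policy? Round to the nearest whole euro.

Orders/yr = 24,800/713 = 34.783; ordering cost = 34.783 × €130 = €4,521.74
Average inventory = 713/2 = 356.5; holding cost = 356.5 × €14 = €4,991.00
Total = €4,521.74 + €4,991.00 = €9,512.74

€9,513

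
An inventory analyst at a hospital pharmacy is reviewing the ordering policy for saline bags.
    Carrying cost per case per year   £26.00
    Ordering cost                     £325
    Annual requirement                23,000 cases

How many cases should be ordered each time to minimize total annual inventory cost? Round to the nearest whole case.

EOQ = √(2DS/H) = √(2 × 23,000 × 325 / 26)
    = √(575,000.00) ≈ 758.29

758 cases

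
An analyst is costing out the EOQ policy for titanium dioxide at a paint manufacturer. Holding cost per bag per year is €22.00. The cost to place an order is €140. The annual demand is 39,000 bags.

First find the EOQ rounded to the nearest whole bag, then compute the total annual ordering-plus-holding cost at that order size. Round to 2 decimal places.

€15,499.68

2DS/H = 2·39,000·140/22 = 496,363.64
EOQ = √496,363.64 ≈ 704.53 → Q = 705 bags
Annual ordering cost = (D/Q)·S = (39,000/705) × 140 = €7,744.68
Annual holding cost  = (Q/2)·H = (705/2) × 22 = €7,755.00
Total = €7,744.68 + €7,755.00 = €15,499.68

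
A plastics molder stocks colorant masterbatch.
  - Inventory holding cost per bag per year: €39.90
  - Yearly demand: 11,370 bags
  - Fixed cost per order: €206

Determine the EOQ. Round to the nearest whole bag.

343 bags

Optimal lot size Q* = (2 × 11,370 × €206 / €39.9)^½ ≈ 342.64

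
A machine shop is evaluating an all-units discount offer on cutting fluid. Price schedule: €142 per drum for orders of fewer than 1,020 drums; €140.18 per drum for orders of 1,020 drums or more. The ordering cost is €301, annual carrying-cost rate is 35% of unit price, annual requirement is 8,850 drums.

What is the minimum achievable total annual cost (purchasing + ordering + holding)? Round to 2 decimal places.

€1,268,226.75

H₁ = 35%×€142 = €49.7000;  H₂ = 35%×€140.18 = €49.0630
EOQ₁ = √(2×8,850×301/49.7000) = 327.41  (< 1,020, feasible at tier 1)
EOQ₂ = √(2×8,850×301/49.0630) = 329.53  (< 1,020 → use Q = 1,020 at tier-2 price)
TC(tier 1 (EOQ₁), Q≈327.4) = €1,272,972.27
TC(tier 2, Q≈1,020.0) = €1,268,226.75
Minimum at tier 2: €1,268,226.75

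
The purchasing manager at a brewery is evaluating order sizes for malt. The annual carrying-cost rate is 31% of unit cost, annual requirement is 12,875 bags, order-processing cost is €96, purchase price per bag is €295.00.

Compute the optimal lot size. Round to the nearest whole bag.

H = i·C = 0.31 × €295 = €91.4500 per bag-year
EOQ = √(2DS/H) = √(2 × 12,875 × 96 / 91.45)
    = √(27,031.16) ≈ 164.41

164 bags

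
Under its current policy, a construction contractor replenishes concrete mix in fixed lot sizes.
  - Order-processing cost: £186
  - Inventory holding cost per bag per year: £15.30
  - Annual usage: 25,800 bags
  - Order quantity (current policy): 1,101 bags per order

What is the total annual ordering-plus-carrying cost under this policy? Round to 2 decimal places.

£12,781.23

Ordering: D/Q × S = 25,800/1,101 × £186 = £4,358.58
Holding:  Q/2 × H = 1,101/2 × £15.3 = £8,422.65
Total = £4,358.58 + £8,422.65 = £12,781.23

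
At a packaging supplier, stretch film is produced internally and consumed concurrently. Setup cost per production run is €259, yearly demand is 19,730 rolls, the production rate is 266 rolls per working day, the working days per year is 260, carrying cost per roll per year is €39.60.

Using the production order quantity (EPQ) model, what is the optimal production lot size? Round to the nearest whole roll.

Daily demand d = 19,730/260 = 75.885; p = 266; 1 − d/p = 0.71472
EPQ = √(2DS / (H(1 − d/p)))
    = √(2 × 19,730 × 259 / (39.6 × 0.71472)) ≈ 600.91

601 rolls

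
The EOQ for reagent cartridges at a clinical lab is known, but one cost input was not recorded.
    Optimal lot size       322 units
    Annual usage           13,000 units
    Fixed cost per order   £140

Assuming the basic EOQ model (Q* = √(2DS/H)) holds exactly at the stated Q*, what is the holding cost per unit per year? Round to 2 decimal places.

£35.11

Since Q* = (2DS/H)^½, squaring gives Q*²·H = 2DS.
H = 2DS / Q² = 2 × 13,000 × 140 / 322² = 35.1067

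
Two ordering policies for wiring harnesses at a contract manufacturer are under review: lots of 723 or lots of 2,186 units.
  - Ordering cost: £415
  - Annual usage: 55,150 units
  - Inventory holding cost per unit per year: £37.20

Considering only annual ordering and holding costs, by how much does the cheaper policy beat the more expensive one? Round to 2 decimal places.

£6,025.77

TC(Q) = (D/Q)S + (Q/2)H
TC(723) = (55,150/723)×415 + (723/2)×37.2 = £45,103.75
TC(2,186) = (55,150/2,186)×415 + (2,186/2)×37.2 = £51,129.52
Cheaper: Q = 723.  Difference = £6,025.77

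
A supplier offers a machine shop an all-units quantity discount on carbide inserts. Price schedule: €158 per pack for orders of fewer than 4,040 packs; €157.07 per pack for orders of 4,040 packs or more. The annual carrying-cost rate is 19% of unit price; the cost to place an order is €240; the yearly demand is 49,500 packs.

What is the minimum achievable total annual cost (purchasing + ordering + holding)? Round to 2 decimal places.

€7,838,189.06

H₁ = 19%×€158 = €30.0200;  H₂ = 19%×€157.07 = €29.8433
EOQ₁ = √(2×49,500×240/30.0200) = 889.65  (< 4,040, feasible at tier 1)
EOQ₂ = √(2×49,500×240/29.8433) = 892.28  (< 4,040 → use Q = 4,040 at tier-2 price)
TC(tier 1 (EOQ₁), Q≈889.6) = €7,847,707.21
TC(tier 2, Q≈4,040.0) = €7,838,189.06
Minimum at tier 2: €7,838,189.06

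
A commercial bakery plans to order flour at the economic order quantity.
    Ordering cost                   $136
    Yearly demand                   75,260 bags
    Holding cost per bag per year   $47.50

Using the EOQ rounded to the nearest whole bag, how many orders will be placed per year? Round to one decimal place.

EOQ = √(2DS/H) = √(2 × 75,260 × 136 / 47.5)
    = √(430,962.53) ≈ 656.48 → Q = 656
Orders per year = D/Q = 75,260 / 656 = 114.726

114.7 orders per year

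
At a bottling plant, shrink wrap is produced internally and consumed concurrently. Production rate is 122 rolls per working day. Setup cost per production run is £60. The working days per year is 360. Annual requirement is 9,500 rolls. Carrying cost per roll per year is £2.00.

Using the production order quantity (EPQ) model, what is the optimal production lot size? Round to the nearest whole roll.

853 rolls

Daily demand d = 9,500/360 = 26.389; p = 122; 1 − d/p = 0.78370
EPQ = √(2DS / (H(1 − d/p)))
    = √(2 × 9,500 × 60 / (2 × 0.78370)) ≈ 852.83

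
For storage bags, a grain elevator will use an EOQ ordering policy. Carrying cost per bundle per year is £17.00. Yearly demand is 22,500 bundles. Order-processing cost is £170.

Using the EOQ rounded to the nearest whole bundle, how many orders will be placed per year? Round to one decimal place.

Q* = √(2·D·S / H) = √(2·22,500·170 / 17) = √450,000.0 ≈ 670.82 → Q = 671
N = D/Q = 22,500/671 ≈ 33.532 orders/yr

33.5 orders per year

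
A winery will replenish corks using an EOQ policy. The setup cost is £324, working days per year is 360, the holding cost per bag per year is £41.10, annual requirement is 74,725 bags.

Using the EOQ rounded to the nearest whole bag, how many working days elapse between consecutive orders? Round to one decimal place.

5.2 days

2DS/H = 2·74,725·324/41.1 = 1,178,145.99
EOQ = √1,178,145.99 ≈ 1,085.42 → Q = 1,085 bags
T = Q/D × 360 days = 1,085/74,725 × 360 = 5.227 days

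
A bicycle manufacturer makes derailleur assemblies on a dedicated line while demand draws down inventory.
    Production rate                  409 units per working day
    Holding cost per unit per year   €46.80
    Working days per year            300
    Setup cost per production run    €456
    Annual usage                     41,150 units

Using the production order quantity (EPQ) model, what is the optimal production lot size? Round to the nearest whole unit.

d = 41,150/300 = 137.1667 units/day;  effective holding cost H(1 − d/p) = 46.8·(1 − 137.1667/409) = 31.10465
Q* = √(2DS / H_eff) = √(2·41,150·456 / 31.10465) ≈ 1,098.42

1,098 units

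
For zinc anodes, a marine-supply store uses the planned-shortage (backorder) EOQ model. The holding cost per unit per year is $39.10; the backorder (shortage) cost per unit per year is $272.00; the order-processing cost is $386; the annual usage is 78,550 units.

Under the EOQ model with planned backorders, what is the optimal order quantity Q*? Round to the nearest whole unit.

1,332 units

Q* = √(2DS/H) · √((H + b)/b)
   = √(2 × 78,550 × 386 / 39.1) · √((39.1 + 272) / 272)
   = 1,245.356 × 1.0695 ≈ 1,331.86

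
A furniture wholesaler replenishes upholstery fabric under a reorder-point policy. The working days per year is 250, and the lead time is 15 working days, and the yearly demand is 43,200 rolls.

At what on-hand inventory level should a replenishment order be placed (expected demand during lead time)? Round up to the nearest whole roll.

Daily demand d = 43,200 / 250 = 172.800 rolls/day
Demand during lead time = 172.800 × 15 = 2,592.00
Reorder point = 2,592.00 → round up

2,592 rolls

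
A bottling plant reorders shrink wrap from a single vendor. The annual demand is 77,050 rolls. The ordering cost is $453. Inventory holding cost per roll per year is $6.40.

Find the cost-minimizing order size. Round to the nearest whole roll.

3,303 rolls

2DS/H = 2·77,050·453/6.4 = 10,907,390.62
EOQ = √10,907,390.62 ≈ 3,302.63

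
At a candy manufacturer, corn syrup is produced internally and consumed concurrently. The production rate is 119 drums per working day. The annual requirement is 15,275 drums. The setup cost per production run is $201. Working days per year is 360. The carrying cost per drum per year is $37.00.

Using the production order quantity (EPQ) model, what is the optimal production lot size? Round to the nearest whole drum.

Daily demand d = 15,275/360 = 42.431; p = 119; 1 − d/p = 0.64344
EPQ = √(2DS / (H(1 − d/p)))
    = √(2 × 15,275 × 201 / (37 × 0.64344)) ≈ 507.87

508 drums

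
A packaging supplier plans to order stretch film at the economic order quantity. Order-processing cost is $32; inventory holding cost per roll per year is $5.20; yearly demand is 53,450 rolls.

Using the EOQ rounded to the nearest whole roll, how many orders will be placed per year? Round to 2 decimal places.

65.91 orders per year

Q* = √(2·D·S / H) = √(2·53,450·32 / 5.2) = √657,846.2 ≈ 811.08 → Q = 811
N = D/Q = 53,450/811 ≈ 65.906 orders/yr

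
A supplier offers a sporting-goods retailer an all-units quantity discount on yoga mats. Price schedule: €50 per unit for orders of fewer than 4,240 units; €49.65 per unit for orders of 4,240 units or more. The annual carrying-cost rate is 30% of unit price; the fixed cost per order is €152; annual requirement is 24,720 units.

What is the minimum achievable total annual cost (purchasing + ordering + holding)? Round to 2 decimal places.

H₁ = 30%×€50 = €15.0000;  H₂ = 30%×€49.65 = €14.8950
EOQ₁ = √(2×24,720×152/15.0000) = 707.81  (< 4,240, feasible at tier 1)
EOQ₂ = √(2×24,720×152/14.8950) = 710.30  (< 4,240 → use Q = 4,240 at tier-2 price)
TC(tier 1 (EOQ₁), Q≈707.8) = €1,246,617.12
TC(tier 2, Q≈4,240.0) = €1,259,811.59
Minimum at tier 1 (EOQ₁): €1,246,617.12

€1,246,617.12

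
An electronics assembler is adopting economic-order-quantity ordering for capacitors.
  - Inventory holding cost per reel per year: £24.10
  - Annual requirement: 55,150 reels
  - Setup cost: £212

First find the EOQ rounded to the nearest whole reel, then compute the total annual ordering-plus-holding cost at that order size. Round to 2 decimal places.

£23,739.10

EOQ = √(2DS/H) = √(2 × 55,150 × 212 / 24.1)
    = √(970,273.86) ≈ 985.02 → Q = 985 reels
Annual ordering cost = (D/Q)·S = (55,150/985) × 212 = £11,869.85
Annual holding cost  = (Q/2)·H = (985/2) × 24.1 = £11,869.25
Total = £11,869.85 + £11,869.25 = £23,739.10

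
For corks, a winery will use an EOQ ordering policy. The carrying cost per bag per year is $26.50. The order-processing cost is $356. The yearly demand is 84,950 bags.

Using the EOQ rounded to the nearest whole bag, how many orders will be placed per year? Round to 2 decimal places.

56.22 orders per year

Optimal lot size Q* = (2 × 84,950 × $356 / $26.5)^½ ≈ 1,510.77 → Q = 1,511
Orders per year = D/Q = 84,950 / 1,511 = 56.221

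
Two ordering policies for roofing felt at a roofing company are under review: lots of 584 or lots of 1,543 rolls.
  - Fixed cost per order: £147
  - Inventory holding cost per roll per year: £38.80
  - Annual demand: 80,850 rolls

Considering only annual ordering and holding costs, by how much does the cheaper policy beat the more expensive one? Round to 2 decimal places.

£5,956.15

Annual cost at Q: ordering D·S/Q plus holding Q·H/2.
TC(584) = (80,850/584)×147 + (584/2)×38.8 = £31,680.54
TC(1,543) = (80,850/1,543)×147 + (1,543/2)×38.8 = £37,636.70
|ΔTC| = |£31,680.54 − £37,636.70| = £5,956.15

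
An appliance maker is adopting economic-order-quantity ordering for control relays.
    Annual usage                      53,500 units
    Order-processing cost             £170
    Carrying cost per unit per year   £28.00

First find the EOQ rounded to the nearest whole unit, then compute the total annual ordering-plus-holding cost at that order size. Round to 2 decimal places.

£22,568.12

Optimal lot size Q* = (2 × 53,500 × £170 / £28)^½ ≈ 806.00 → Q = 806 units
Ordering: D/Q × S = 53,500/806 × £170 = £11,284.12
Holding:  Q/2 × H = 806/2 × £28 = £11,284.00
Total = £11,284.12 + £11,284.00 = £22,568.12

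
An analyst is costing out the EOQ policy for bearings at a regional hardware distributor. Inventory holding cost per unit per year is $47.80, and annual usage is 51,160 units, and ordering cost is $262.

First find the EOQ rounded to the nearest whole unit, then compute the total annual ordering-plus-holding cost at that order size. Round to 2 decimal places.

$35,796.85

Optimal lot size Q* = (2 × 51,160 × $262 / $47.8)^½ ≈ 748.89 → Q = 749 units
Ordering: D/Q × S = 51,160/749 × $262 = $17,895.75
Holding:  Q/2 × H = 749/2 × $47.8 = $17,901.10
Total = $17,895.75 + $17,901.10 = $35,796.85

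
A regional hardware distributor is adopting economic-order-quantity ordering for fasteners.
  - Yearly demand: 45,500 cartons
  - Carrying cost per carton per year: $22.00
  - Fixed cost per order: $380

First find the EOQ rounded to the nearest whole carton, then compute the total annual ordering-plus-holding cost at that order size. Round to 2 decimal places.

$27,581.88

2DS/H = 2·45,500·380/22 = 1,571,818.18
EOQ = √1,571,818.18 ≈ 1,253.72 → Q = 1,254 cartons
Annual ordering cost = (D/Q)·S = (45,500/1,254) × 380 = $13,787.88
Annual holding cost  = (Q/2)·H = (1,254/2) × 22 = $13,794.00
Total = $13,787.88 + $13,794.00 = $27,581.88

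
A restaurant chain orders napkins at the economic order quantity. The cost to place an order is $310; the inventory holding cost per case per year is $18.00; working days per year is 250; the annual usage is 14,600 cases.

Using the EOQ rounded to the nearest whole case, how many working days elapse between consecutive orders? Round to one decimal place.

12.1 days

2DS/H = 2·14,600·310/18 = 502,888.89
EOQ = √502,888.89 ≈ 709.15 → Q = 709 cases
Cycle time = (working days × Q)/D = (250 × 709) / 14,600 = 12.140 days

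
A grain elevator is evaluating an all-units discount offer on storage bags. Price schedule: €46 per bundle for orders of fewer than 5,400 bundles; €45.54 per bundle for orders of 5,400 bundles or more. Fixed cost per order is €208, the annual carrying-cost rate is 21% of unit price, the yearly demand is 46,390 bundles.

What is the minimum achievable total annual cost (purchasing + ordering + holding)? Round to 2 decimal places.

€2,140,208.65

H₁ = 21%×€46 = €9.6600;  H₂ = 21%×€45.54 = €9.5634
EOQ₁ = √(2×46,390×208/9.6600) = 1,413.42  (< 5,400, feasible at tier 1)
EOQ₂ = √(2×46,390×208/9.5634) = 1,420.54  (< 5,400 → use Q = 5,400 at tier-2 price)
TC(tier 1 (EOQ₁), Q≈1,413.4) = €2,147,593.61
TC(tier 2, Q≈5,400.0) = €2,140,208.65
Minimum at tier 2: €2,140,208.65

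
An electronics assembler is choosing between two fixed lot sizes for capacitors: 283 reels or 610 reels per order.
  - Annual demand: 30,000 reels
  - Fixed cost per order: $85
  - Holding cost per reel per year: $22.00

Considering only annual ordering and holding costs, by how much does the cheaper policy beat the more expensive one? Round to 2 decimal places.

For each Q, cost = (D/Q)·S + (Q/2)·H.
TC(283) = (30,000/283)×85 + (283/2)×22 = $12,123.60
TC(610) = (30,000/610)×85 + (610/2)×22 = $10,890.33
|ΔTC| = |$12,123.60 − $10,890.33| = $1,233.27

$1,233.27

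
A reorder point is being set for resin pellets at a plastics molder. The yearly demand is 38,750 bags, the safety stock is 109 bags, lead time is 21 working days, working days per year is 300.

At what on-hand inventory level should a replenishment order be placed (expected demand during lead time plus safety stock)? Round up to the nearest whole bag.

Daily demand d = 38,750 / 300 = 129.167 bags/day
Demand during lead time = 129.167 × 21 = 2,712.50
Reorder point = 2,712.50 + 109 = 2,821.50 → round up

2,822 bags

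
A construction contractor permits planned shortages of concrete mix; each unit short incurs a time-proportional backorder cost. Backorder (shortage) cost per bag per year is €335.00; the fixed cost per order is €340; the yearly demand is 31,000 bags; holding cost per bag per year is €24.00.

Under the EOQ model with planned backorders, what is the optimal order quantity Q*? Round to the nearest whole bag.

Q* = √(2DS/H) · √((H + b)/b)
   = √(2 × 31,000 × 340 / 24) · √((24 + 335) / 335)
   = 937.194 × 1.0352 ≈ 970.18

970 bags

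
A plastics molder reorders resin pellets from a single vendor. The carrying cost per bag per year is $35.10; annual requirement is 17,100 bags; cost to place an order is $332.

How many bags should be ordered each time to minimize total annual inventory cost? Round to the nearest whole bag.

569 bags

Q* = √(2·D·S / H) = √(2·17,100·332 / 35.1) = √323,487.2 ≈ 568.76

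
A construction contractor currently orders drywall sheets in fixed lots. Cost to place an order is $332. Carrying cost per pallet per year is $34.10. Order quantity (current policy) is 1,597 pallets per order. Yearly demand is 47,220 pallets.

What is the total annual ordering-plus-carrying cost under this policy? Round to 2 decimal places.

$37,045.41

Annual ordering cost = (D/Q)·S = (47,220/1,597) × 332 = $9,816.56
Annual holding cost  = (Q/2)·H = (1,597/2) × 34.1 = $27,228.85
Total = $9,816.56 + $27,228.85 = $37,045.41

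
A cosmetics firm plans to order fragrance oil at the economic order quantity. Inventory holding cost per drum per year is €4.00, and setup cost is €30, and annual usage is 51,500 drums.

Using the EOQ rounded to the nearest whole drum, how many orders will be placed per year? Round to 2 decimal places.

2DS/H = 2·51,500·30/4 = 772,500.00
EOQ = √772,500.00 ≈ 878.92 → Q = 879
N = D/Q = 51,500/879 ≈ 58.589 orders/yr

58.59 orders per year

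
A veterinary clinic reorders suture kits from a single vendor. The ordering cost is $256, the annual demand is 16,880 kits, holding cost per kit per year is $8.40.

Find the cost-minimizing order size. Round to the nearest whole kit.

1,014 kits

Q* = √(2·D·S / H) = √(2·16,880·256 / 8.4) = √1,028,876.2 ≈ 1,014.34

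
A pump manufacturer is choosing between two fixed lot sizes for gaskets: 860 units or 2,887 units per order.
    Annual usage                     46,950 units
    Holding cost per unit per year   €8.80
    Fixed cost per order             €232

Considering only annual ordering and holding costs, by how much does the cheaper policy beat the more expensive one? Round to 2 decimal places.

€26.13

Annual cost at Q: ordering D·S/Q plus holding Q·H/2.
TC(860) = (46,950/860)×232 + (860/2)×8.8 = €16,449.58
TC(2,887) = (46,950/2,887)×232 + (2,887/2)×8.8 = €16,475.71
|ΔTC| = |€16,449.58 − €16,475.71| = €26.13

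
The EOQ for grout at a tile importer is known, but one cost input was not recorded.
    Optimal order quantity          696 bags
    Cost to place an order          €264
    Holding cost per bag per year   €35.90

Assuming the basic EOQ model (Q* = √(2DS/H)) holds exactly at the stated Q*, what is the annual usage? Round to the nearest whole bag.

32,937 bags per year

Since Q* = (2DS/H)^½, squaring gives Q*²·H = 2DS.
D = Q²H / (2S) = 696² × 35.9 / (2 × 264) = 32,936.62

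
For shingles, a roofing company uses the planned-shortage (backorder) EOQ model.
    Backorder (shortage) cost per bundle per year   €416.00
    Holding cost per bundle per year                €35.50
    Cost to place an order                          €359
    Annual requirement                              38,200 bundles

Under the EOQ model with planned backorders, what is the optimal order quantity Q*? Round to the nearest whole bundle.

916 bundles

Q* = √(2DS/H) · √((H + b)/b)
   = √(2 × 38,200 × 359 / 35.5) · √((35.5 + 416) / 416)
   = 878.981 × 1.0418 ≈ 915.72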